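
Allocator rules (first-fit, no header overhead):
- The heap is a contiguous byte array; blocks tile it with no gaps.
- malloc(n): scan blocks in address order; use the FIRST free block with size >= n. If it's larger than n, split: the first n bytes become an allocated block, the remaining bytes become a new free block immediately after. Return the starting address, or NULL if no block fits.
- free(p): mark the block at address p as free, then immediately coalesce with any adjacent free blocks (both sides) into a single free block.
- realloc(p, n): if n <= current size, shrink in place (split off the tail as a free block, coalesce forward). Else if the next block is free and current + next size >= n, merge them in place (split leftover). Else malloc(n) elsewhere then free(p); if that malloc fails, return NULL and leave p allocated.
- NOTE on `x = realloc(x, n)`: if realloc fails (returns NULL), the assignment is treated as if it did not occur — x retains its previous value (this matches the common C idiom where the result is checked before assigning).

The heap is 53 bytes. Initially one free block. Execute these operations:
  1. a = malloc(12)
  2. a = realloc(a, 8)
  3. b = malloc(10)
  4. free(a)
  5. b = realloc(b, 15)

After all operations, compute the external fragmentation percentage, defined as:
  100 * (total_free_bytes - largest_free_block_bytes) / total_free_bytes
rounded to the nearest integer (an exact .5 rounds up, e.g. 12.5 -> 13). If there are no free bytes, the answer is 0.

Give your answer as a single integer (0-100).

Op 1: a = malloc(12) -> a = 0; heap: [0-11 ALLOC][12-52 FREE]
Op 2: a = realloc(a, 8) -> a = 0; heap: [0-7 ALLOC][8-52 FREE]
Op 3: b = malloc(10) -> b = 8; heap: [0-7 ALLOC][8-17 ALLOC][18-52 FREE]
Op 4: free(a) -> (freed a); heap: [0-7 FREE][8-17 ALLOC][18-52 FREE]
Op 5: b = realloc(b, 15) -> b = 8; heap: [0-7 FREE][8-22 ALLOC][23-52 FREE]
Free blocks: [8 30] total_free=38 largest=30 -> 100*(38-30)/38 = 800/38 ≈ 21.053 -> rounds to 21

Answer: 21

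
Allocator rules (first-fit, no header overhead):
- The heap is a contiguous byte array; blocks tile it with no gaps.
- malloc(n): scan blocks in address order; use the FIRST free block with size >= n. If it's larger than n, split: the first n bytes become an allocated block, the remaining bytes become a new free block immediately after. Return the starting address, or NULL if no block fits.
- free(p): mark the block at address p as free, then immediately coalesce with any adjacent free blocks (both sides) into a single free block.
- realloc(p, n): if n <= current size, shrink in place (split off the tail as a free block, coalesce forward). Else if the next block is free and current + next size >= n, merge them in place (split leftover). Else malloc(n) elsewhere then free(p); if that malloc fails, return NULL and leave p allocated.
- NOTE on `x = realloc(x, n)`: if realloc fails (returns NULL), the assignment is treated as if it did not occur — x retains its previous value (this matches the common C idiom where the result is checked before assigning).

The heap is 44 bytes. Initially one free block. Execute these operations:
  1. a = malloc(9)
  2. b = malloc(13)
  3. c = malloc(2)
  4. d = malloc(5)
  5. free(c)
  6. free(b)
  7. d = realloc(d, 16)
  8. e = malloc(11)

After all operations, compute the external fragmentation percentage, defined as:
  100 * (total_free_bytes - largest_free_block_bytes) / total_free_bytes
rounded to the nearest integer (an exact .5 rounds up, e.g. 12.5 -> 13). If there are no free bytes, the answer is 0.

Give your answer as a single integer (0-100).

Op 1: a = malloc(9) -> a = 0; heap: [0-8 ALLOC][9-43 FREE]
Op 2: b = malloc(13) -> b = 9; heap: [0-8 ALLOC][9-21 ALLOC][22-43 FREE]
Op 3: c = malloc(2) -> c = 22; heap: [0-8 ALLOC][9-21 ALLOC][22-23 ALLOC][24-43 FREE]
Op 4: d = malloc(5) -> d = 24; heap: [0-8 ALLOC][9-21 ALLOC][22-23 ALLOC][24-28 ALLOC][29-43 FREE]
Op 5: free(c) -> (freed c); heap: [0-8 ALLOC][9-21 ALLOC][22-23 FREE][24-28 ALLOC][29-43 FREE]
Op 6: free(b) -> (freed b); heap: [0-8 ALLOC][9-23 FREE][24-28 ALLOC][29-43 FREE]
Op 7: d = realloc(d, 16) -> d = 24; heap: [0-8 ALLOC][9-23 FREE][24-39 ALLOC][40-43 FREE]
Op 8: e = malloc(11) -> e = 9; heap: [0-8 ALLOC][9-19 ALLOC][20-23 FREE][24-39 ALLOC][40-43 FREE]
Free blocks: [4 4] total_free=8 largest=4 -> 100*(8-4)/8 = 400/8 = 50

Answer: 50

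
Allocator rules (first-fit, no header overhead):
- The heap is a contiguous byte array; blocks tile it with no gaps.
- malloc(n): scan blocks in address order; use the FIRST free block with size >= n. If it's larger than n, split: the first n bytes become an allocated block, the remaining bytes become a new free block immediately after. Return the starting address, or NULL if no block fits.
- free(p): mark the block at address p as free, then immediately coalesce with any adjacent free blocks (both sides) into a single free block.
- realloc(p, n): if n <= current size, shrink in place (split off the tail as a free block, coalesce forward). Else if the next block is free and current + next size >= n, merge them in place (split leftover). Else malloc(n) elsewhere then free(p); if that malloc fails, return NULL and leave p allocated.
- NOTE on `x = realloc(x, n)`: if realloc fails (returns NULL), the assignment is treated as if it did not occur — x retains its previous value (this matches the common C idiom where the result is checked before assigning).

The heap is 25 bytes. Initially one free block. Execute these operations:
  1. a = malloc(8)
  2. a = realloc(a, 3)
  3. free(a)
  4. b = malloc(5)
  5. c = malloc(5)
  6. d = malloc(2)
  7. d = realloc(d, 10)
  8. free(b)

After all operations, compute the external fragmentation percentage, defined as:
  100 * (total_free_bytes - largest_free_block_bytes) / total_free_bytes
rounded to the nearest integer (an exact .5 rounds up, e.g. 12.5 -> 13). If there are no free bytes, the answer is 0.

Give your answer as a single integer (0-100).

Answer: 50

Derivation:
Op 1: a = malloc(8) -> a = 0; heap: [0-7 ALLOC][8-24 FREE]
Op 2: a = realloc(a, 3) -> a = 0; heap: [0-2 ALLOC][3-24 FREE]
Op 3: free(a) -> (freed a); heap: [0-24 FREE]
Op 4: b = malloc(5) -> b = 0; heap: [0-4 ALLOC][5-24 FREE]
Op 5: c = malloc(5) -> c = 5; heap: [0-4 ALLOC][5-9 ALLOC][10-24 FREE]
Op 6: d = malloc(2) -> d = 10; heap: [0-4 ALLOC][5-9 ALLOC][10-11 ALLOC][12-24 FREE]
Op 7: d = realloc(d, 10) -> d = 10; heap: [0-4 ALLOC][5-9 ALLOC][10-19 ALLOC][20-24 FREE]
Op 8: free(b) -> (freed b); heap: [0-4 FREE][5-9 ALLOC][10-19 ALLOC][20-24 FREE]
Free blocks: [5 5] total_free=10 largest=5 -> 100*(10-5)/10 = 500/10 = 50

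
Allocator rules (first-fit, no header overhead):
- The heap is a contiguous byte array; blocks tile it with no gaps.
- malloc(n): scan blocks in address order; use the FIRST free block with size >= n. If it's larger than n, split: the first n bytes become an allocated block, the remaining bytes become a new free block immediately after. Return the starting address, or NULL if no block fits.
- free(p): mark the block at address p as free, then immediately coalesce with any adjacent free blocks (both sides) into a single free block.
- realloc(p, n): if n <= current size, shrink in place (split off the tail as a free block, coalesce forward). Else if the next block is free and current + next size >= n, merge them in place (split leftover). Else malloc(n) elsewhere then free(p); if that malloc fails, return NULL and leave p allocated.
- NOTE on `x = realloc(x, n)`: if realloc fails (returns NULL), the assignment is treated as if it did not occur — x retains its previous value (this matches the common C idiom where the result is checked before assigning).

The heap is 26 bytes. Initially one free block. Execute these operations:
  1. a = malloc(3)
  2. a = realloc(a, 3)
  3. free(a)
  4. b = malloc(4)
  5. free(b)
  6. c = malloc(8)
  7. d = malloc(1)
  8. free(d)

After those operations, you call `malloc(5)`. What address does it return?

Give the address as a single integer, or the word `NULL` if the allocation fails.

Op 1: a = malloc(3) -> a = 0; heap: [0-2 ALLOC][3-25 FREE]
Op 2: a = realloc(a, 3) -> a = 0; heap: [0-2 ALLOC][3-25 FREE]
Op 3: free(a) -> (freed a); heap: [0-25 FREE]
Op 4: b = malloc(4) -> b = 0; heap: [0-3 ALLOC][4-25 FREE]
Op 5: free(b) -> (freed b); heap: [0-25 FREE]
Op 6: c = malloc(8) -> c = 0; heap: [0-7 ALLOC][8-25 FREE]
Op 7: d = malloc(1) -> d = 8; heap: [0-7 ALLOC][8-8 ALLOC][9-25 FREE]
Op 8: free(d) -> (freed d); heap: [0-7 ALLOC][8-25 FREE]
malloc(5): first-fit scan over [0-7 ALLOC][8-25 FREE] -> 8

Answer: 8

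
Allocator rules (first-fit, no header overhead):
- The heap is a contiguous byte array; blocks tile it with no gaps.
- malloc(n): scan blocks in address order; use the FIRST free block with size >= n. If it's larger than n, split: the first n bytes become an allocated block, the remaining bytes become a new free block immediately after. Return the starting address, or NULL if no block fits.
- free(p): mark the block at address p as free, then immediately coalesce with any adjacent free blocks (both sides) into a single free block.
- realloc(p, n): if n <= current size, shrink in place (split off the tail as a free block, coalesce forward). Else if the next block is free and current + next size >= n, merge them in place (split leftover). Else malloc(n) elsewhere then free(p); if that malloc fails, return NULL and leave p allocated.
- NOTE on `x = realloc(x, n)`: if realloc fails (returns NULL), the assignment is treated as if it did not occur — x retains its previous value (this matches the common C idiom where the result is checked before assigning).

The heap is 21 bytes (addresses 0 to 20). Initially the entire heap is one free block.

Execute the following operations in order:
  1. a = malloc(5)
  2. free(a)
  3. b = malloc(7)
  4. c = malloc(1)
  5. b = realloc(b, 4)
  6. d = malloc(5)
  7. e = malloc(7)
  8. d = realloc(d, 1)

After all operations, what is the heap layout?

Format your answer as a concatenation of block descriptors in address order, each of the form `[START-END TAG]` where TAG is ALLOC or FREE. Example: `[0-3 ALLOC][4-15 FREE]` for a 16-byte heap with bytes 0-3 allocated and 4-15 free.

Op 1: a = malloc(5) -> a = 0; heap: [0-4 ALLOC][5-20 FREE]
Op 2: free(a) -> (freed a); heap: [0-20 FREE]
Op 3: b = malloc(7) -> b = 0; heap: [0-6 ALLOC][7-20 FREE]
Op 4: c = malloc(1) -> c = 7; heap: [0-6 ALLOC][7-7 ALLOC][8-20 FREE]
Op 5: b = realloc(b, 4) -> b = 0; heap: [0-3 ALLOC][4-6 FREE][7-7 ALLOC][8-20 FREE]
Op 6: d = malloc(5) -> d = 8; heap: [0-3 ALLOC][4-6 FREE][7-7 ALLOC][8-12 ALLOC][13-20 FREE]
Op 7: e = malloc(7) -> e = 13; heap: [0-3 ALLOC][4-6 FREE][7-7 ALLOC][8-12 ALLOC][13-19 ALLOC][20-20 FREE]
Op 8: d = realloc(d, 1) -> d = 8; heap: [0-3 ALLOC][4-6 FREE][7-7 ALLOC][8-8 ALLOC][9-12 FREE][13-19 ALLOC][20-20 FREE]

Answer: [0-3 ALLOC][4-6 FREE][7-7 ALLOC][8-8 ALLOC][9-12 FREE][13-19 ALLOC][20-20 FREE]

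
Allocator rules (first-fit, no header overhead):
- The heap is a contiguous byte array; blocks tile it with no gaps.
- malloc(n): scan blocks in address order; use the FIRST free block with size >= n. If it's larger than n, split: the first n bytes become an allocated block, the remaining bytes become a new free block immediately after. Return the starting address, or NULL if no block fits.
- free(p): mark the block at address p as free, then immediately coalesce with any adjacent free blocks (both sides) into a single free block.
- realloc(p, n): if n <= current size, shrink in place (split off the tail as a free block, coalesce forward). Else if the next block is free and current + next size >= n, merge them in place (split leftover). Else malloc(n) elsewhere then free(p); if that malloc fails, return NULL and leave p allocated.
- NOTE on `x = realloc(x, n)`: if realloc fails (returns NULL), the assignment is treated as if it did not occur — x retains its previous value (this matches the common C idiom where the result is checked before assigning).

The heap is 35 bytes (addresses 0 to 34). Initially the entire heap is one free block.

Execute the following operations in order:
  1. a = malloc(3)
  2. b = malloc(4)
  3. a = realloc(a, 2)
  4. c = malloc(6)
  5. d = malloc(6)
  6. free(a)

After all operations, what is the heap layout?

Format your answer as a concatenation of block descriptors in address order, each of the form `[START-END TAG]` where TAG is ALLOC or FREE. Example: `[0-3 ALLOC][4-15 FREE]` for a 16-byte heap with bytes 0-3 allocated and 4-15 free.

Op 1: a = malloc(3) -> a = 0; heap: [0-2 ALLOC][3-34 FREE]
Op 2: b = malloc(4) -> b = 3; heap: [0-2 ALLOC][3-6 ALLOC][7-34 FREE]
Op 3: a = realloc(a, 2) -> a = 0; heap: [0-1 ALLOC][2-2 FREE][3-6 ALLOC][7-34 FREE]
Op 4: c = malloc(6) -> c = 7; heap: [0-1 ALLOC][2-2 FREE][3-6 ALLOC][7-12 ALLOC][13-34 FREE]
Op 5: d = malloc(6) -> d = 13; heap: [0-1 ALLOC][2-2 FREE][3-6 ALLOC][7-12 ALLOC][13-18 ALLOC][19-34 FREE]
Op 6: free(a) -> (freed a); heap: [0-2 FREE][3-6 ALLOC][7-12 ALLOC][13-18 ALLOC][19-34 FREE]

Answer: [0-2 FREE][3-6 ALLOC][7-12 ALLOC][13-18 ALLOC][19-34 FREE]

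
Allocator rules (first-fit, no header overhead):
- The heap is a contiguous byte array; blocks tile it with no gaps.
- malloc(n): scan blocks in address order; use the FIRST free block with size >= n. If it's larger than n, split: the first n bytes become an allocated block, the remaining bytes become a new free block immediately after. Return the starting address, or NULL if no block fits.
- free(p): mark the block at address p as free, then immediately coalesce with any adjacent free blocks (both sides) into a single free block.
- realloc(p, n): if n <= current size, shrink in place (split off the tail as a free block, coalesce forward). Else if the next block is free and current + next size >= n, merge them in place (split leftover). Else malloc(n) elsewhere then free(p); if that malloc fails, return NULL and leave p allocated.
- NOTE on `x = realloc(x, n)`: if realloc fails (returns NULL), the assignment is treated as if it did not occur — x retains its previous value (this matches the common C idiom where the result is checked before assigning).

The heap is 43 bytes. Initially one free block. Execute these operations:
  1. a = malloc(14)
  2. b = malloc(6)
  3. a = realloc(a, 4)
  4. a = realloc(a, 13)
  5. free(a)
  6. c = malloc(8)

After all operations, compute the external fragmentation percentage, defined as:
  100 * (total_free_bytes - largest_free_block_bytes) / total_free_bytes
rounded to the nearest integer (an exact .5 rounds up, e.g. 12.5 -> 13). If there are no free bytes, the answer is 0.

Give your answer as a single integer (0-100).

Answer: 21

Derivation:
Op 1: a = malloc(14) -> a = 0; heap: [0-13 ALLOC][14-42 FREE]
Op 2: b = malloc(6) -> b = 14; heap: [0-13 ALLOC][14-19 ALLOC][20-42 FREE]
Op 3: a = realloc(a, 4) -> a = 0; heap: [0-3 ALLOC][4-13 FREE][14-19 ALLOC][20-42 FREE]
Op 4: a = realloc(a, 13) -> a = 0; heap: [0-12 ALLOC][13-13 FREE][14-19 ALLOC][20-42 FREE]
Op 5: free(a) -> (freed a); heap: [0-13 FREE][14-19 ALLOC][20-42 FREE]
Op 6: c = malloc(8) -> c = 0; heap: [0-7 ALLOC][8-13 FREE][14-19 ALLOC][20-42 FREE]
Free blocks: [6 23] total_free=29 largest=23 -> 100*(29-23)/29 = 600/29 ≈ 20.690 -> rounds to 21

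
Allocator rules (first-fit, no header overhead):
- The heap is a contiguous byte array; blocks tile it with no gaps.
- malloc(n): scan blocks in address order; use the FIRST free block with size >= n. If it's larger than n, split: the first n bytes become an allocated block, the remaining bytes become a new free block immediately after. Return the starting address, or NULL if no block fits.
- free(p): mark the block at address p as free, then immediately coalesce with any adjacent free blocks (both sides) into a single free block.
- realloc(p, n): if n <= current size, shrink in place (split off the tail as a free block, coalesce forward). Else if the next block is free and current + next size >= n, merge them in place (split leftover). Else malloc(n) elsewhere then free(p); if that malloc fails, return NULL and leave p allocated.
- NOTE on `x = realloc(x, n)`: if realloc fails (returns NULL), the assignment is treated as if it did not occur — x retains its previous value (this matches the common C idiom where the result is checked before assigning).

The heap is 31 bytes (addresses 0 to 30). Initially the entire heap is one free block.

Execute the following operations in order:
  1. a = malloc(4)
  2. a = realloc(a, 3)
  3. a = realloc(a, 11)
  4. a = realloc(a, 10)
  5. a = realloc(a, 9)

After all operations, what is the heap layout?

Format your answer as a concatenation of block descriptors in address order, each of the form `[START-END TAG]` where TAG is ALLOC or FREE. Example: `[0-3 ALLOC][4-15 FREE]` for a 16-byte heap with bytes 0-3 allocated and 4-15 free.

Answer: [0-8 ALLOC][9-30 FREE]

Derivation:
Op 1: a = malloc(4) -> a = 0; heap: [0-3 ALLOC][4-30 FREE]
Op 2: a = realloc(a, 3) -> a = 0; heap: [0-2 ALLOC][3-30 FREE]
Op 3: a = realloc(a, 11) -> a = 0; heap: [0-10 ALLOC][11-30 FREE]
Op 4: a = realloc(a, 10) -> a = 0; heap: [0-9 ALLOC][10-30 FREE]
Op 5: a = realloc(a, 9) -> a = 0; heap: [0-8 ALLOC][9-30 FREE]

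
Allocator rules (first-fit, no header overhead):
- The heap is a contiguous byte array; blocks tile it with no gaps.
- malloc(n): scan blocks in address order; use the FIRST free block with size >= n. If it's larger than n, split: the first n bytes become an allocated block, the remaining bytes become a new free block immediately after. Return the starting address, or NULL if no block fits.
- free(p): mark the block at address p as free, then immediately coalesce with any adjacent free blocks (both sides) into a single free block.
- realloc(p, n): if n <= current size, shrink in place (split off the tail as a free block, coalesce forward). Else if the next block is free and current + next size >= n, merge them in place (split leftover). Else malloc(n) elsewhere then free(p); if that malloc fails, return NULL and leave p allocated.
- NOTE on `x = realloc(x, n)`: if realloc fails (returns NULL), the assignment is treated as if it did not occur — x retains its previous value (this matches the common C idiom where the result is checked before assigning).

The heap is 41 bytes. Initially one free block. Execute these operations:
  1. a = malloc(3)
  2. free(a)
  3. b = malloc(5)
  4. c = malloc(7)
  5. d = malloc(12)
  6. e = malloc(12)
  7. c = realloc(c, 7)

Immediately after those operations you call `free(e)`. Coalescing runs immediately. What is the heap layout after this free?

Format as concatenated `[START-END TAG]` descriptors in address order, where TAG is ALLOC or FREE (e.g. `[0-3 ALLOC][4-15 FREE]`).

Answer: [0-4 ALLOC][5-11 ALLOC][12-23 ALLOC][24-40 FREE]

Derivation:
Op 1: a = malloc(3) -> a = 0; heap: [0-2 ALLOC][3-40 FREE]
Op 2: free(a) -> (freed a); heap: [0-40 FREE]
Op 3: b = malloc(5) -> b = 0; heap: [0-4 ALLOC][5-40 FREE]
Op 4: c = malloc(7) -> c = 5; heap: [0-4 ALLOC][5-11 ALLOC][12-40 FREE]
Op 5: d = malloc(12) -> d = 12; heap: [0-4 ALLOC][5-11 ALLOC][12-23 ALLOC][24-40 FREE]
Op 6: e = malloc(12) -> e = 24; heap: [0-4 ALLOC][5-11 ALLOC][12-23 ALLOC][24-35 ALLOC][36-40 FREE]
Op 7: c = realloc(c, 7) -> c = 5; heap: [0-4 ALLOC][5-11 ALLOC][12-23 ALLOC][24-35 ALLOC][36-40 FREE]
free(e): e = 24 -> block [24-35 ALLOC]; mark free, coalesce with adjacent free neighbors -> [0-4 ALLOC][5-11 ALLOC][12-23 ALLOC][24-40 FREE]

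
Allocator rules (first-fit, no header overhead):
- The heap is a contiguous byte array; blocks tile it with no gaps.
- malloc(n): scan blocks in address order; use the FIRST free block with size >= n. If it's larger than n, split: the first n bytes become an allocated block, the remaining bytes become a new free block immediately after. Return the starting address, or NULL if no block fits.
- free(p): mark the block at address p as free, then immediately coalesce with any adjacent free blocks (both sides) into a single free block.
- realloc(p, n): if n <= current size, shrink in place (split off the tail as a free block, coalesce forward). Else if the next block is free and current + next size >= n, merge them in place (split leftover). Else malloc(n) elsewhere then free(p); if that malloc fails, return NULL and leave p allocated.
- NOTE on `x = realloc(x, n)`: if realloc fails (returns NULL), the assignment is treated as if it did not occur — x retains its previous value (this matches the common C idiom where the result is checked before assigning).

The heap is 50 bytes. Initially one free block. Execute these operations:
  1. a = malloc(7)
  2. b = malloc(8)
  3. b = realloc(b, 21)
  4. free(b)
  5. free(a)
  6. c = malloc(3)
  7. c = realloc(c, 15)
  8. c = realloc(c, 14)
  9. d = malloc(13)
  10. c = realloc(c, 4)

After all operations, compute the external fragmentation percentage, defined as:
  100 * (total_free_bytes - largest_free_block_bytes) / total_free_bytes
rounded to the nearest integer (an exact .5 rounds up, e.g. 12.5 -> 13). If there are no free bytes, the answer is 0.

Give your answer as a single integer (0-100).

Op 1: a = malloc(7) -> a = 0; heap: [0-6 ALLOC][7-49 FREE]
Op 2: b = malloc(8) -> b = 7; heap: [0-6 ALLOC][7-14 ALLOC][15-49 FREE]
Op 3: b = realloc(b, 21) -> b = 7; heap: [0-6 ALLOC][7-27 ALLOC][28-49 FREE]
Op 4: free(b) -> (freed b); heap: [0-6 ALLOC][7-49 FREE]
Op 5: free(a) -> (freed a); heap: [0-49 FREE]
Op 6: c = malloc(3) -> c = 0; heap: [0-2 ALLOC][3-49 FREE]
Op 7: c = realloc(c, 15) -> c = 0; heap: [0-14 ALLOC][15-49 FREE]
Op 8: c = realloc(c, 14) -> c = 0; heap: [0-13 ALLOC][14-49 FREE]
Op 9: d = malloc(13) -> d = 14; heap: [0-13 ALLOC][14-26 ALLOC][27-49 FREE]
Op 10: c = realloc(c, 4) -> c = 0; heap: [0-3 ALLOC][4-13 FREE][14-26 ALLOC][27-49 FREE]
Free blocks: [10 23] total_free=33 largest=23 -> 100*(33-23)/33 = 1000/33 ≈ 30.303 -> rounds to 30

Answer: 30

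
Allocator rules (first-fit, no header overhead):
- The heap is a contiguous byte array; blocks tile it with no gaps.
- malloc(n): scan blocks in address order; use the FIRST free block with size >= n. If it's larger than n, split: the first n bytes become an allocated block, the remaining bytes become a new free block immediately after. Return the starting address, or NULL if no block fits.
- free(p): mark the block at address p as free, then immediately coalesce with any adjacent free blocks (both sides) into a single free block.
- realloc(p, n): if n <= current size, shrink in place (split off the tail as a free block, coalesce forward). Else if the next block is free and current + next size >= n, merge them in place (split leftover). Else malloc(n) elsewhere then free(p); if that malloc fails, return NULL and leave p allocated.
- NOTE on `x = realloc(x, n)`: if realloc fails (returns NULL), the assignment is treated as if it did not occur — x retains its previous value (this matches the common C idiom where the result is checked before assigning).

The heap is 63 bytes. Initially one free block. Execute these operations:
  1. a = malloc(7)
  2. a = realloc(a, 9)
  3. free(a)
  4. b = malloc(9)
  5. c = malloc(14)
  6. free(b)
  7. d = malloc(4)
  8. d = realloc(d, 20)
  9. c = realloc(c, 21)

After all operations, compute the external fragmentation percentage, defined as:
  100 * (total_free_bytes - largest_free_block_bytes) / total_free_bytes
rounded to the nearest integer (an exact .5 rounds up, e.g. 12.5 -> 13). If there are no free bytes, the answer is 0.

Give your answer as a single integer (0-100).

Op 1: a = malloc(7) -> a = 0; heap: [0-6 ALLOC][7-62 FREE]
Op 2: a = realloc(a, 9) -> a = 0; heap: [0-8 ALLOC][9-62 FREE]
Op 3: free(a) -> (freed a); heap: [0-62 FREE]
Op 4: b = malloc(9) -> b = 0; heap: [0-8 ALLOC][9-62 FREE]
Op 5: c = malloc(14) -> c = 9; heap: [0-8 ALLOC][9-22 ALLOC][23-62 FREE]
Op 6: free(b) -> (freed b); heap: [0-8 FREE][9-22 ALLOC][23-62 FREE]
Op 7: d = malloc(4) -> d = 0; heap: [0-3 ALLOC][4-8 FREE][9-22 ALLOC][23-62 FREE]
Op 8: d = realloc(d, 20) -> d = 23; heap: [0-8 FREE][9-22 ALLOC][23-42 ALLOC][43-62 FREE]
Op 9: c = realloc(c, 21) -> NULL (c unchanged); heap: [0-8 FREE][9-22 ALLOC][23-42 ALLOC][43-62 FREE]
Free blocks: [9 20] total_free=29 largest=20 -> 100*(29-20)/29 = 900/29 ≈ 31.034 -> rounds to 31

Answer: 31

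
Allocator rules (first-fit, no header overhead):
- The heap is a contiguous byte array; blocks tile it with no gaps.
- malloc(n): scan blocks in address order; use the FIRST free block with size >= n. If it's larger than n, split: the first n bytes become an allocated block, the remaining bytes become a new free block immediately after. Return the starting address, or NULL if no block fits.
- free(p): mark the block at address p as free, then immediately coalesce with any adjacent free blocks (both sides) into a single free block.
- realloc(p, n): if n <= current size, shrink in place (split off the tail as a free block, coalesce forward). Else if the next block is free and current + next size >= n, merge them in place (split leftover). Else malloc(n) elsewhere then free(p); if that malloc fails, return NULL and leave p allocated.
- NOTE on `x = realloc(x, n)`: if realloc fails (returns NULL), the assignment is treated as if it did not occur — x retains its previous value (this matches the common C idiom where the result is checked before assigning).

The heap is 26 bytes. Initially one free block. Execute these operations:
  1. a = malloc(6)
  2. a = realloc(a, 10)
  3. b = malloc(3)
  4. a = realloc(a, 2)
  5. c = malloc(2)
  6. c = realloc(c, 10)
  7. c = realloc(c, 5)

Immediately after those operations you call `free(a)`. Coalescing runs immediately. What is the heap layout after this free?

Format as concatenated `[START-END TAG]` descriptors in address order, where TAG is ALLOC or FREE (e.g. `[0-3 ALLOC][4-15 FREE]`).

Op 1: a = malloc(6) -> a = 0; heap: [0-5 ALLOC][6-25 FREE]
Op 2: a = realloc(a, 10) -> a = 0; heap: [0-9 ALLOC][10-25 FREE]
Op 3: b = malloc(3) -> b = 10; heap: [0-9 ALLOC][10-12 ALLOC][13-25 FREE]
Op 4: a = realloc(a, 2) -> a = 0; heap: [0-1 ALLOC][2-9 FREE][10-12 ALLOC][13-25 FREE]
Op 5: c = malloc(2) -> c = 2; heap: [0-1 ALLOC][2-3 ALLOC][4-9 FREE][10-12 ALLOC][13-25 FREE]
Op 6: c = realloc(c, 10) -> c = 13; heap: [0-1 ALLOC][2-9 FREE][10-12 ALLOC][13-22 ALLOC][23-25 FREE]
Op 7: c = realloc(c, 5) -> c = 13; heap: [0-1 ALLOC][2-9 FREE][10-12 ALLOC][13-17 ALLOC][18-25 FREE]
free(a): a = 0 -> block [0-1 ALLOC]; mark free, coalesce with adjacent free neighbors -> [0-9 FREE][10-12 ALLOC][13-17 ALLOC][18-25 FREE]

Answer: [0-9 FREE][10-12 ALLOC][13-17 ALLOC][18-25 FREE]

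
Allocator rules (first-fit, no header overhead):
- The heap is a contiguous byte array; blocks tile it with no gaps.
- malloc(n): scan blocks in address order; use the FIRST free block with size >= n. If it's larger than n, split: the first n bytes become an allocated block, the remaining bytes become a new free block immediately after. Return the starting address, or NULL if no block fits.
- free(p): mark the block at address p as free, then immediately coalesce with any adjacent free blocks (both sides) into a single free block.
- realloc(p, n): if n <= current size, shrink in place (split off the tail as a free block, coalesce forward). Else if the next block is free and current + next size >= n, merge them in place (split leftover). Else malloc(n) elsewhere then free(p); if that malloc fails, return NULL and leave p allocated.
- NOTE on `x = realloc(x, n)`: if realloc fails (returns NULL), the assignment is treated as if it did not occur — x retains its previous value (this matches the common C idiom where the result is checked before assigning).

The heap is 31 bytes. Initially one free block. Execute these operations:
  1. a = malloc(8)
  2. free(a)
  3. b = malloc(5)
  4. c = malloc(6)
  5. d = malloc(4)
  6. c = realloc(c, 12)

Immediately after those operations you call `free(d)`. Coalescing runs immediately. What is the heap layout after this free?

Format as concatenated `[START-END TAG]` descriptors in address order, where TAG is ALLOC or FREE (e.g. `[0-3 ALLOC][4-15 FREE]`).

Answer: [0-4 ALLOC][5-14 FREE][15-26 ALLOC][27-30 FREE]

Derivation:
Op 1: a = malloc(8) -> a = 0; heap: [0-7 ALLOC][8-30 FREE]
Op 2: free(a) -> (freed a); heap: [0-30 FREE]
Op 3: b = malloc(5) -> b = 0; heap: [0-4 ALLOC][5-30 FREE]
Op 4: c = malloc(6) -> c = 5; heap: [0-4 ALLOC][5-10 ALLOC][11-30 FREE]
Op 5: d = malloc(4) -> d = 11; heap: [0-4 ALLOC][5-10 ALLOC][11-14 ALLOC][15-30 FREE]
Op 6: c = realloc(c, 12) -> c = 15; heap: [0-4 ALLOC][5-10 FREE][11-14 ALLOC][15-26 ALLOC][27-30 FREE]
free(d): d = 11 -> block [11-14 ALLOC]; mark free, coalesce with adjacent free neighbors -> [0-4 ALLOC][5-14 FREE][15-26 ALLOC][27-30 FREE]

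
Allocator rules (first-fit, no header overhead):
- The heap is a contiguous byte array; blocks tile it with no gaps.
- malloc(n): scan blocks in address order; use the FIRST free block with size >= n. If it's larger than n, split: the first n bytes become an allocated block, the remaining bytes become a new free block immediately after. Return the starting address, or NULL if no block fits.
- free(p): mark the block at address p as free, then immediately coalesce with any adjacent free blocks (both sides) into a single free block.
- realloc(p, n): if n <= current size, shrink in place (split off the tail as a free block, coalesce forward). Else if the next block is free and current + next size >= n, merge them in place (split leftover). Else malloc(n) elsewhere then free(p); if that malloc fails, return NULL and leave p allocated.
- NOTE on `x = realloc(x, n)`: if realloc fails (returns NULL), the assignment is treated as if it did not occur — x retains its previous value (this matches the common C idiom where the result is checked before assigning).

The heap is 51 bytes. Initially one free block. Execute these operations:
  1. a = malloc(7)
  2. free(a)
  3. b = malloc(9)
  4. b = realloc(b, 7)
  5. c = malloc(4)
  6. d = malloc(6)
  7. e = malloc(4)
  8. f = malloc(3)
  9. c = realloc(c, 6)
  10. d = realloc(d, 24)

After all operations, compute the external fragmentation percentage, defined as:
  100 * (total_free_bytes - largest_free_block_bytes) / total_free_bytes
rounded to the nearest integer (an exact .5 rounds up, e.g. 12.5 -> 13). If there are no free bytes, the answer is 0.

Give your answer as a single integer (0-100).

Answer: 16

Derivation:
Op 1: a = malloc(7) -> a = 0; heap: [0-6 ALLOC][7-50 FREE]
Op 2: free(a) -> (freed a); heap: [0-50 FREE]
Op 3: b = malloc(9) -> b = 0; heap: [0-8 ALLOC][9-50 FREE]
Op 4: b = realloc(b, 7) -> b = 0; heap: [0-6 ALLOC][7-50 FREE]
Op 5: c = malloc(4) -> c = 7; heap: [0-6 ALLOC][7-10 ALLOC][11-50 FREE]
Op 6: d = malloc(6) -> d = 11; heap: [0-6 ALLOC][7-10 ALLOC][11-16 ALLOC][17-50 FREE]
Op 7: e = malloc(4) -> e = 17; heap: [0-6 ALLOC][7-10 ALLOC][11-16 ALLOC][17-20 ALLOC][21-50 FREE]
Op 8: f = malloc(3) -> f = 21; heap: [0-6 ALLOC][7-10 ALLOC][11-16 ALLOC][17-20 ALLOC][21-23 ALLOC][24-50 FREE]
Op 9: c = realloc(c, 6) -> c = 24; heap: [0-6 ALLOC][7-10 FREE][11-16 ALLOC][17-20 ALLOC][21-23 ALLOC][24-29 ALLOC][30-50 FREE]
Op 10: d = realloc(d, 24) -> NULL (d unchanged); heap: [0-6 ALLOC][7-10 FREE][11-16 ALLOC][17-20 ALLOC][21-23 ALLOC][24-29 ALLOC][30-50 FREE]
Free blocks: [4 21] total_free=25 largest=21 -> 100*(25-21)/25 = 400/25 = 16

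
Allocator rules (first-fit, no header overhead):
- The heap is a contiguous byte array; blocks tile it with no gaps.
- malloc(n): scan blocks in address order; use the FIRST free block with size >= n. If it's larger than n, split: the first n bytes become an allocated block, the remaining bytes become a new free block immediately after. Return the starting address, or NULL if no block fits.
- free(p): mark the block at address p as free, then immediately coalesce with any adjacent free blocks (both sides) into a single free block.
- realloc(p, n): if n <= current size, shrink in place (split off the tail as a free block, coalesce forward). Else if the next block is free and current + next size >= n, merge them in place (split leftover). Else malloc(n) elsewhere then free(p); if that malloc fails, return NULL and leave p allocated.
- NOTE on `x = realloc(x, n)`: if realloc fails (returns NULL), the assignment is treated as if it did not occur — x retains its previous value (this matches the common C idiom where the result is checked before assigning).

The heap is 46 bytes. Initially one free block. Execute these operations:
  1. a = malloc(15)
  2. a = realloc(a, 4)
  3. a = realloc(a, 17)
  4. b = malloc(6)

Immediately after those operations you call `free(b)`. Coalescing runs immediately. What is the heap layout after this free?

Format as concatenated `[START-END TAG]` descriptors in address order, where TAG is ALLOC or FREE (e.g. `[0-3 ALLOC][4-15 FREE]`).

Answer: [0-16 ALLOC][17-45 FREE]

Derivation:
Op 1: a = malloc(15) -> a = 0; heap: [0-14 ALLOC][15-45 FREE]
Op 2: a = realloc(a, 4) -> a = 0; heap: [0-3 ALLOC][4-45 FREE]
Op 3: a = realloc(a, 17) -> a = 0; heap: [0-16 ALLOC][17-45 FREE]
Op 4: b = malloc(6) -> b = 17; heap: [0-16 ALLOC][17-22 ALLOC][23-45 FREE]
free(b): b = 17 -> block [17-22 ALLOC]; mark free, coalesce with adjacent free neighbors -> [0-16 ALLOC][17-45 FREE]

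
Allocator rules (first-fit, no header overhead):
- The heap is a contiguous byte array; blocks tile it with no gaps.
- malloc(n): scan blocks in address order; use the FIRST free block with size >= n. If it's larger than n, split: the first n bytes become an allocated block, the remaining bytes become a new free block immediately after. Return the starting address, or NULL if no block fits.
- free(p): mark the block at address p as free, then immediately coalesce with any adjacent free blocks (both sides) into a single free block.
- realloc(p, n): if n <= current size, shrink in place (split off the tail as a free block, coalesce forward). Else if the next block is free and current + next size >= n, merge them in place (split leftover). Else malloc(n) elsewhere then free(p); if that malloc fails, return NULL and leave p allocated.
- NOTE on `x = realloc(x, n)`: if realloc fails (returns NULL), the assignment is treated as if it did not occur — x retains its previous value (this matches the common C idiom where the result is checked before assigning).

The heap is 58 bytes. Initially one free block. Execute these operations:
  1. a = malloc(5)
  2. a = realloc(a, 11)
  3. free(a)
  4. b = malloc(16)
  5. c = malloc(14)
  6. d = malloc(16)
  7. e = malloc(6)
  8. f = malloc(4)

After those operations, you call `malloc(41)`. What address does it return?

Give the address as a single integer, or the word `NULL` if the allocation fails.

Answer: NULL

Derivation:
Op 1: a = malloc(5) -> a = 0; heap: [0-4 ALLOC][5-57 FREE]
Op 2: a = realloc(a, 11) -> a = 0; heap: [0-10 ALLOC][11-57 FREE]
Op 3: free(a) -> (freed a); heap: [0-57 FREE]
Op 4: b = malloc(16) -> b = 0; heap: [0-15 ALLOC][16-57 FREE]
Op 5: c = malloc(14) -> c = 16; heap: [0-15 ALLOC][16-29 ALLOC][30-57 FREE]
Op 6: d = malloc(16) -> d = 30; heap: [0-15 ALLOC][16-29 ALLOC][30-45 ALLOC][46-57 FREE]
Op 7: e = malloc(6) -> e = 46; heap: [0-15 ALLOC][16-29 ALLOC][30-45 ALLOC][46-51 ALLOC][52-57 FREE]
Op 8: f = malloc(4) -> f = 52; heap: [0-15 ALLOC][16-29 ALLOC][30-45 ALLOC][46-51 ALLOC][52-55 ALLOC][56-57 FREE]
malloc(41): first-fit scan over [0-15 ALLOC][16-29 ALLOC][30-45 ALLOC][46-51 ALLOC][52-55 ALLOC][56-57 FREE] -> NULL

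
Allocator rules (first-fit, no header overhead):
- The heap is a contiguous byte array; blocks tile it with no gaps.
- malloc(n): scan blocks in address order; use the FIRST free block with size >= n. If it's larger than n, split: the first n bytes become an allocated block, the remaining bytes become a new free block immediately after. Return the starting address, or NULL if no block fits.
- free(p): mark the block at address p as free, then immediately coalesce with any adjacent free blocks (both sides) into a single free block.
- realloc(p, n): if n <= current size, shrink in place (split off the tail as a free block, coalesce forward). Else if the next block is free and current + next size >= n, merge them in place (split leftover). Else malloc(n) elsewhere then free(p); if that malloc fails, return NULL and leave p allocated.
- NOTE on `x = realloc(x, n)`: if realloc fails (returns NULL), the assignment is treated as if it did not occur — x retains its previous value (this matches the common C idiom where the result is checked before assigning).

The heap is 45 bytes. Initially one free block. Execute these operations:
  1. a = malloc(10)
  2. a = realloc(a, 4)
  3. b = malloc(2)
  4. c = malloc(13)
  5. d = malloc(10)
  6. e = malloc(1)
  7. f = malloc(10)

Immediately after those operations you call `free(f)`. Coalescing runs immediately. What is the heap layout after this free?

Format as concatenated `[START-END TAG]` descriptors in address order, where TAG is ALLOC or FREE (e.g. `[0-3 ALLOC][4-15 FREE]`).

Answer: [0-3 ALLOC][4-5 ALLOC][6-18 ALLOC][19-28 ALLOC][29-29 ALLOC][30-44 FREE]

Derivation:
Op 1: a = malloc(10) -> a = 0; heap: [0-9 ALLOC][10-44 FREE]
Op 2: a = realloc(a, 4) -> a = 0; heap: [0-3 ALLOC][4-44 FREE]
Op 3: b = malloc(2) -> b = 4; heap: [0-3 ALLOC][4-5 ALLOC][6-44 FREE]
Op 4: c = malloc(13) -> c = 6; heap: [0-3 ALLOC][4-5 ALLOC][6-18 ALLOC][19-44 FREE]
Op 5: d = malloc(10) -> d = 19; heap: [0-3 ALLOC][4-5 ALLOC][6-18 ALLOC][19-28 ALLOC][29-44 FREE]
Op 6: e = malloc(1) -> e = 29; heap: [0-3 ALLOC][4-5 ALLOC][6-18 ALLOC][19-28 ALLOC][29-29 ALLOC][30-44 FREE]
Op 7: f = malloc(10) -> f = 30; heap: [0-3 ALLOC][4-5 ALLOC][6-18 ALLOC][19-28 ALLOC][29-29 ALLOC][30-39 ALLOC][40-44 FREE]
free(f): f = 30 -> block [30-39 ALLOC]; mark free, coalesce with adjacent free neighbors -> [0-3 ALLOC][4-5 ALLOC][6-18 ALLOC][19-28 ALLOC][29-29 ALLOC][30-44 FREE]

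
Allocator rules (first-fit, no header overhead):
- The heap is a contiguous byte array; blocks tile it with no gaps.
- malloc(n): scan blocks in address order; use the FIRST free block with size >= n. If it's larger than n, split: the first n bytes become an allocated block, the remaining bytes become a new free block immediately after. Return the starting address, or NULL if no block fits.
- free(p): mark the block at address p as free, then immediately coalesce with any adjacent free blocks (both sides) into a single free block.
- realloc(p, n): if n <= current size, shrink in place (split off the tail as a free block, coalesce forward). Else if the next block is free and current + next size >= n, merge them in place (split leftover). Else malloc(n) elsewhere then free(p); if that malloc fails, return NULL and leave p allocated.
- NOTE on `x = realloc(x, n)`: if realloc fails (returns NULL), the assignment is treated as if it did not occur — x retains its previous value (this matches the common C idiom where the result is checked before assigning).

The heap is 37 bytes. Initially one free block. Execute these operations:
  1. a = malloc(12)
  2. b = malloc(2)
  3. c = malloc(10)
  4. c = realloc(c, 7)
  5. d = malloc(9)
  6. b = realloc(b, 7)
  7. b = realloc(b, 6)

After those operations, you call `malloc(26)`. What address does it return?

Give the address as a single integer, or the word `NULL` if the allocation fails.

Answer: NULL

Derivation:
Op 1: a = malloc(12) -> a = 0; heap: [0-11 ALLOC][12-36 FREE]
Op 2: b = malloc(2) -> b = 12; heap: [0-11 ALLOC][12-13 ALLOC][14-36 FREE]
Op 3: c = malloc(10) -> c = 14; heap: [0-11 ALLOC][12-13 ALLOC][14-23 ALLOC][24-36 FREE]
Op 4: c = realloc(c, 7) -> c = 14; heap: [0-11 ALLOC][12-13 ALLOC][14-20 ALLOC][21-36 FREE]
Op 5: d = malloc(9) -> d = 21; heap: [0-11 ALLOC][12-13 ALLOC][14-20 ALLOC][21-29 ALLOC][30-36 FREE]
Op 6: b = realloc(b, 7) -> b = 30; heap: [0-11 ALLOC][12-13 FREE][14-20 ALLOC][21-29 ALLOC][30-36 ALLOC]
Op 7: b = realloc(b, 6) -> b = 30; heap: [0-11 ALLOC][12-13 FREE][14-20 ALLOC][21-29 ALLOC][30-35 ALLOC][36-36 FREE]
malloc(26): first-fit scan over [0-11 ALLOC][12-13 FREE][14-20 ALLOC][21-29 ALLOC][30-35 ALLOC][36-36 FREE] -> NULL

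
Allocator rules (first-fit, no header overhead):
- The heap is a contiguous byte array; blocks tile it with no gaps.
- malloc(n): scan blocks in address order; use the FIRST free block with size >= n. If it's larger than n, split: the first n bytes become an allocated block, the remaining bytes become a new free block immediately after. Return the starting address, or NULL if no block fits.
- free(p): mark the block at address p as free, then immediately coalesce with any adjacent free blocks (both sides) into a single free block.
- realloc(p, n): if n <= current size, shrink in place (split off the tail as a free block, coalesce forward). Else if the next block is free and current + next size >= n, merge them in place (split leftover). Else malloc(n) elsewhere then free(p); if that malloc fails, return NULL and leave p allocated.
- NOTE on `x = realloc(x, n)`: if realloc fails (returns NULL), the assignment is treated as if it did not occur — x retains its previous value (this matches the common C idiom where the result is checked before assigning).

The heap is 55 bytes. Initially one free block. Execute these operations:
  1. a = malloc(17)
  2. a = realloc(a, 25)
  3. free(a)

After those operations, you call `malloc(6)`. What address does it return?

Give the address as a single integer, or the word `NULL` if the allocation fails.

Answer: 0

Derivation:
Op 1: a = malloc(17) -> a = 0; heap: [0-16 ALLOC][17-54 FREE]
Op 2: a = realloc(a, 25) -> a = 0; heap: [0-24 ALLOC][25-54 FREE]
Op 3: free(a) -> (freed a); heap: [0-54 FREE]
malloc(6): first-fit scan over [0-54 FREE] -> 0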